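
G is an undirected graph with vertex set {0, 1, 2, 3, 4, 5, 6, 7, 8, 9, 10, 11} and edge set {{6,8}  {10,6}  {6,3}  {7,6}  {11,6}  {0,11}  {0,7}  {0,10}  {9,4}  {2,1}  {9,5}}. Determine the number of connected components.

3

Starting from 1 we can reach 1, 2. That is one component of size 2.
Starting from 4 we can reach 4, 5, 9. That is one component of size 3.
Starting from 0 we can reach 0, 3, 6, 7, 8, 10, 11. That is one component of size 7.
Total: 3 components.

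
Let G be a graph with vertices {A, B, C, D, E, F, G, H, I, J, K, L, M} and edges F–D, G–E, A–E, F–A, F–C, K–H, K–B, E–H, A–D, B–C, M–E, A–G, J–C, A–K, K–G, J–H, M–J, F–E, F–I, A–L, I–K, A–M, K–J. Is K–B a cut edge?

After removing K–B, the path K-J-C-B still connects them, so the edge is not a bridge.

No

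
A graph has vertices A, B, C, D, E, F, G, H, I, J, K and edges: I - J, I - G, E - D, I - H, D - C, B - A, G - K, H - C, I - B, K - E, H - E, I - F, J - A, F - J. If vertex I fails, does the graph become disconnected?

Yes

Deleting I raises the number of components from 1 to 2, so I is a cut vertex.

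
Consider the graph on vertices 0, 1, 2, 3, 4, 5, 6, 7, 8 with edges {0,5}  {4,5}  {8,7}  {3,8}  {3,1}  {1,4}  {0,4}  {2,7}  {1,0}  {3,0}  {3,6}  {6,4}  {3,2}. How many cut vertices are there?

Removing 3 increases the component count from 1 to 2, so 3 is a cut vertex.
By contrast removing 2 leaves 1 component; it is not a cut vertex. No other vertex is a cut vertex either.

1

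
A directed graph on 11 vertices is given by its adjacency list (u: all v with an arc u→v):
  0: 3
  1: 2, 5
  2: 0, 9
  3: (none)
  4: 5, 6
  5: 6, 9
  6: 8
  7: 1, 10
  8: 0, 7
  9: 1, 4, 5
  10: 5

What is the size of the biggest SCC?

{1, 2, 4, 5, 6, 7, 8, 9, 10} are all mutually reachable — one SCC of size 9.
{3} is an SCC by itself.
{0} is an SCC by itself.
The largest has 9 vertices.

9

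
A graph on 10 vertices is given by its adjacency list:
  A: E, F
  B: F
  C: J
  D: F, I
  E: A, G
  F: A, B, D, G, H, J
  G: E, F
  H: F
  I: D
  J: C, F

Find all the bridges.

B-F, C-J, D-F, D-I, F-H, F-J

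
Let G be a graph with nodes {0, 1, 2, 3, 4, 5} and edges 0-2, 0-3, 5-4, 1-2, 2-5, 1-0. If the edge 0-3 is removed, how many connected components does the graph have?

2

Before removal there is 1 component.
0-3 is a bridge — removing it separates 0's side from 3's side.
After removal: 2 components.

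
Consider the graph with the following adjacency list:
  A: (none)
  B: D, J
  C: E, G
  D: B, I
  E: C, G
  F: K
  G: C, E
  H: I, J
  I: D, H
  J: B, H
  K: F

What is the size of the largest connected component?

A is isolated — a component by itself.
Starting from F we can reach F, K. That is one component of size 2.
Starting from C we can reach C, E, G. That is one component of size 3.
Starting from B we can reach B, D, H, I, J. That is one component of size 5.
The largest has 5 vertices.

5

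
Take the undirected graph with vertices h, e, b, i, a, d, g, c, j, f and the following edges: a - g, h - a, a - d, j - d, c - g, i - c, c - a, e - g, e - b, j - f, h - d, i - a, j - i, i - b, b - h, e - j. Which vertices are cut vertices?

Removing j increases the component count from 1 to 2, so j is a cut vertex.
By contrast removing c leaves 1 component; it is not a cut vertex. No other vertex is a cut vertex either.

j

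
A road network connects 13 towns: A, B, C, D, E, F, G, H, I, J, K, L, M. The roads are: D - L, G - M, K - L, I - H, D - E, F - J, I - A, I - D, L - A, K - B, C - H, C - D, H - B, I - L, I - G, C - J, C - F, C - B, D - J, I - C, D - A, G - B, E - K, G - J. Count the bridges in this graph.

The edges on the cycle I-C-F-J-G-I are not bridges since each lies on that cycle.
But removing M - G disconnects M from G — this is a bridge.

1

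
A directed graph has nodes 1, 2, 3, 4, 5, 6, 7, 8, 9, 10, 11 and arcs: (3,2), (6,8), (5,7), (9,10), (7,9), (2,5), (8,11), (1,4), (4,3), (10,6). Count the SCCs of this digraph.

11

{10} is an SCC by itself.
{11} is an SCC by itself.
{3} is an SCC by itself.
{1} is an SCC by itself.
{8} is an SCC by itself.
(and 6 more singleton SCCs)
That gives 11 strongly connected components.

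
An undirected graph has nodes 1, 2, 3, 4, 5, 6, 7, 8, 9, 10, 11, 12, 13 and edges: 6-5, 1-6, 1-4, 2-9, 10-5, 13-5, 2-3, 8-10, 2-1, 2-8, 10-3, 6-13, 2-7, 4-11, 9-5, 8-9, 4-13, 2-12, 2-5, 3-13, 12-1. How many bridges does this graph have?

2

The edges on the cycle 2-8-10-5-13-6-1-2 are not bridges since each lies on that cycle.
But removing 4-11 disconnects 4 from 11; removing 7-2 disconnects 7 from 2 — these are bridges.
That makes 2 bridges.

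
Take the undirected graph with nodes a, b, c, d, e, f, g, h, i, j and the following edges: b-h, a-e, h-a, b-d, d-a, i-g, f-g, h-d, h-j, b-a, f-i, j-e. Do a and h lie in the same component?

Yes

From a we can reach a, b, d, e, h, j, which includes h.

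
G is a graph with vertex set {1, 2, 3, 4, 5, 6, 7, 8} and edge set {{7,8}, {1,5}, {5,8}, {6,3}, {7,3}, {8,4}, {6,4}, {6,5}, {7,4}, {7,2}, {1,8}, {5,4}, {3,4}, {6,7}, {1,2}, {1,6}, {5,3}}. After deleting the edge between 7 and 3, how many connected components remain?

1

7 and 3 are still connected via 7-6-3, so the component count stays at 1.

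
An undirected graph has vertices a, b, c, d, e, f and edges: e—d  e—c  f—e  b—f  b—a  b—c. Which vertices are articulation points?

b, e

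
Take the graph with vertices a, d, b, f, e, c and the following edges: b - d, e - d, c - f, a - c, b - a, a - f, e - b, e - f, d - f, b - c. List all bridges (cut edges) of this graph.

The edges on the cycle b-a-c-f-d-b are not bridges since each lies on that cycle.
Every edge lies on some cycle, so there are no bridges.

none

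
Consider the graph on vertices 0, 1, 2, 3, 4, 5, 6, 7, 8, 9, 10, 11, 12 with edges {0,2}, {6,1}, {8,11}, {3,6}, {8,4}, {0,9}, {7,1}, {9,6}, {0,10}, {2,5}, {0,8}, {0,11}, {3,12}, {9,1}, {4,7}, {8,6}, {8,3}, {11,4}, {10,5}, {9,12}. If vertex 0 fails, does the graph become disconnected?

Deleting 0 raises the number of components from 1 to 2, so 0 is a cut vertex.

Yes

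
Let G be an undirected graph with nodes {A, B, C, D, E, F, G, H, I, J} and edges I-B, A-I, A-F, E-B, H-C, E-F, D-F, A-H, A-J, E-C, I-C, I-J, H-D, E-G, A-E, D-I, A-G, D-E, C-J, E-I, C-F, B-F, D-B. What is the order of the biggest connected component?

Starting from A we can reach A, B, C, D, E, F, G, H, I, J. That is one component of size 10.
The largest has 10 vertices.

10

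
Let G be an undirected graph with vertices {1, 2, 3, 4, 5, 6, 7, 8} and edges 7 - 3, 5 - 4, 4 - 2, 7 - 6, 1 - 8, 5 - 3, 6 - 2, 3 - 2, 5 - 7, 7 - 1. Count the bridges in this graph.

2

The edges on the cycle 5-7-6-2-3-5 are not bridges since each lies on that cycle.
But removing 1 - 8 disconnects 1 from 8; removing 1 - 7 disconnects 1 from 7 — these are bridges.
That makes 2 bridges.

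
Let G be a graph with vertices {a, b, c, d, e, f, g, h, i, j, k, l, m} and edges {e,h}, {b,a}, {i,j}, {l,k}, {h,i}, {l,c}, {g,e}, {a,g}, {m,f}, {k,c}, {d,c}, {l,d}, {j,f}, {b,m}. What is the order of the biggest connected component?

9

Starting from c we can reach c, d, k, l. That is one component of size 4.
Starting from a we can reach a, b, e, f, g, h, i, j, m. That is one component of size 9.
The largest has 9 vertices.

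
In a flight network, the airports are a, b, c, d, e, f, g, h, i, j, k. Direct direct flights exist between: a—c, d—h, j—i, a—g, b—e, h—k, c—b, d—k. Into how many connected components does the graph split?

f is isolated — a component by itself.
Starting from i we can reach i, j. That is one component of size 2.
Starting from d we can reach d, h, k. That is one component of size 3.
Starting from a we can reach a, b, c, e, g. That is one component of size 5.
Total: 4 components.

4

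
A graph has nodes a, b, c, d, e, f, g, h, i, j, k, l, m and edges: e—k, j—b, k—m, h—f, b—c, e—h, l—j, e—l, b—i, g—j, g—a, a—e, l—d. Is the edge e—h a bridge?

Removing e—h leaves no path between e and h: the component count goes from 1 to 2. So it is a bridge.

Yes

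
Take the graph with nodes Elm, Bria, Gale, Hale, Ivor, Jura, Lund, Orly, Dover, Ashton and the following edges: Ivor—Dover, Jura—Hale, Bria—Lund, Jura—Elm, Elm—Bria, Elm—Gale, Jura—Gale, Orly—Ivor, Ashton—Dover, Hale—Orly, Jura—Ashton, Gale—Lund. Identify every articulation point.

Jura

Removing Jura increases the component count from 1 to 2, so Jura is a cut vertex.
By contrast removing Dover leaves 1 component; it is not a cut vertex. No other vertex is a cut vertex either.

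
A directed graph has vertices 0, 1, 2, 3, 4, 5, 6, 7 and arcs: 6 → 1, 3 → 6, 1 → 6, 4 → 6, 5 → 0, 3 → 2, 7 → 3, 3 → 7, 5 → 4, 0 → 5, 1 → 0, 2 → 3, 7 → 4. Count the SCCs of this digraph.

{0, 1, 4, 5, 6} are all mutually reachable — one SCC of size 5.
{2, 3, 7} are all mutually reachable — one SCC of size 3.
That gives 2 strongly connected components.

2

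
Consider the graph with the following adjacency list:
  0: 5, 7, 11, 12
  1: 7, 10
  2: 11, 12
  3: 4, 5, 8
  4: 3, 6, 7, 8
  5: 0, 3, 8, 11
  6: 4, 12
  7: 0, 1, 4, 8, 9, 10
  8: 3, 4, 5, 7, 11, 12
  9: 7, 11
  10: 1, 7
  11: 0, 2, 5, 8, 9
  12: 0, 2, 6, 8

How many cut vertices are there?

Removing 7 increases the component count from 1 to 2, so 7 is a cut vertex.
By contrast removing 11 leaves 1 component; it is not a cut vertex. No other vertex is a cut vertex either.

1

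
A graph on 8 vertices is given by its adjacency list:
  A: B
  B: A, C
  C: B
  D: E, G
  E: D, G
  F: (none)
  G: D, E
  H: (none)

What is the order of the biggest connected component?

H is isolated — a component by itself.
F is isolated — a component by itself.
Starting from A we can reach A, B, C. That is one component of size 3.
Starting from D we can reach D, E, G. That is one component of size 3.
The largest has 3 vertices.

3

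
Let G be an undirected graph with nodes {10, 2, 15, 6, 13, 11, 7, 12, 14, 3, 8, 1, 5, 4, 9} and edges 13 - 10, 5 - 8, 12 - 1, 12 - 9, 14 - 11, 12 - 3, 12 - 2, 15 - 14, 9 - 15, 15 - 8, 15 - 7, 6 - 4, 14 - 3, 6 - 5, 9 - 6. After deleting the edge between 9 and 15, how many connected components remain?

9 and 15 are still connected via 9-6-5-8-15, so the component count stays at 2.

2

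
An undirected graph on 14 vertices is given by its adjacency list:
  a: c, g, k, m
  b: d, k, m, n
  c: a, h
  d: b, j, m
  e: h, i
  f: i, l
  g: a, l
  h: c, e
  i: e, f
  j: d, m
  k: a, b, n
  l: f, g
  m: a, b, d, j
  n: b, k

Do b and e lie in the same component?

Yes

From b we can reach a, b, c, d, e, f, g, h, i, j, k, l, m, n, which includes e.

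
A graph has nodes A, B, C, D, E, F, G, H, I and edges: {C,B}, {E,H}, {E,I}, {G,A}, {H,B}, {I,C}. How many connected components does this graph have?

F is isolated — a component by itself.
D is isolated — a component by itself.
Starting from A we can reach A, G. That is one component of size 2.
Starting from B we can reach B, C, E, H, I. That is one component of size 5.
Total: 4 components.

4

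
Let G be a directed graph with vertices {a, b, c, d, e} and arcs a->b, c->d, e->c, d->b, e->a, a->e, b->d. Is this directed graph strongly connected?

No

There is no directed path from c to a, so the graph is not strongly connected.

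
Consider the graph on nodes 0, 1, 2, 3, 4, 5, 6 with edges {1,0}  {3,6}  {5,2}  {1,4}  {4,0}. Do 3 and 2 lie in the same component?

The component containing 3 is {3, 6}, and 2 is not in it.

No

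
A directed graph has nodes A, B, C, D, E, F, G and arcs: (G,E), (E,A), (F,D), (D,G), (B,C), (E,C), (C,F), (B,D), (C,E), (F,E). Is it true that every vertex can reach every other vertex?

No

There is no directed path from E to B, so the graph is not strongly connected.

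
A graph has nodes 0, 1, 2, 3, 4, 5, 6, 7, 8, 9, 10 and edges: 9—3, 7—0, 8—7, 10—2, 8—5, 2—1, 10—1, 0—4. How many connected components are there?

6 is isolated — a component by itself.
Starting from 3 we can reach 3, 9. That is one component of size 2.
Starting from 1 we can reach 1, 2, 10. That is one component of size 3.
Starting from 0 we can reach 0, 4, 5, 7, 8. That is one component of size 5.
Total: 4 components.

4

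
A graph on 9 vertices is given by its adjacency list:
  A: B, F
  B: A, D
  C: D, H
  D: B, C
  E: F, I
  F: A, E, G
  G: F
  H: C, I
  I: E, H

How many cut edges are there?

The edges on the cycle E-F-A-B-D-C-H-I-E are not bridges since each lies on that cycle.
But removing G-F disconnects G from F — this is a bridge.

1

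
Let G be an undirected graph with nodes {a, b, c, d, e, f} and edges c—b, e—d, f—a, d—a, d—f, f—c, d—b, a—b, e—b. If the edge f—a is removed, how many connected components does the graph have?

f and a are still connected via f-d-a, so the component count stays at 1.

1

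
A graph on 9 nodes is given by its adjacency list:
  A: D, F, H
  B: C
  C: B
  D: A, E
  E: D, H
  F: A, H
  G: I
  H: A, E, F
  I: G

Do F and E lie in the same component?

From F we can reach A, D, E, F, H, which includes E.

Yes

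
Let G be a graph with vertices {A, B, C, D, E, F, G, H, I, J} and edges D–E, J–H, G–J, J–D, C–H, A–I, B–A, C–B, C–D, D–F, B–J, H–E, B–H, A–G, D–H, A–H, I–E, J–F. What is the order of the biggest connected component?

10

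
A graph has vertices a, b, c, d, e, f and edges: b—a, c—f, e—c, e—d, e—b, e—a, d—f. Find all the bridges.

none

The edges on the cycle e-b-a-e are not bridges since each lies on that cycle.
Every edge lies on some cycle, so there are no bridges.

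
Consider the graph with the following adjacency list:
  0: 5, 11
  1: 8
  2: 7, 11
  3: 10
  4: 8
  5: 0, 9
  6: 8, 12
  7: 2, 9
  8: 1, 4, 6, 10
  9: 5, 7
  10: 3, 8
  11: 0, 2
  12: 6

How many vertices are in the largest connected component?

Starting from 0 we can reach 0, 2, 5, 7, 9, 11. That is one component of size 6.
Starting from 1 we can reach 1, 3, 4, 6, 8, 10, 12. That is one component of size 7.
The largest has 7 vertices.

7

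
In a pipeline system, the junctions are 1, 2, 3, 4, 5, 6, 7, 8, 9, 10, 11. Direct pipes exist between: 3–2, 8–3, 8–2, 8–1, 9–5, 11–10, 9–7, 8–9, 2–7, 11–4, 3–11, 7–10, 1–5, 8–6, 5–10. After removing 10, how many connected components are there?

With 10 gone, the remaining components are: {1, 2, 3, 4, 5, 6, 7, 8, 9, 11}.
That is 1 component.

1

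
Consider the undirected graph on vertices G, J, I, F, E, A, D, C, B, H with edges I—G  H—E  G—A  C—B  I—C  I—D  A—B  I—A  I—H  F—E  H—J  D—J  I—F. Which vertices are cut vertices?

Removing I increases the component count from 1 to 2, so I is a cut vertex.
By contrast removing F leaves 1 component; it is not a cut vertex. No other vertex is a cut vertex either.

I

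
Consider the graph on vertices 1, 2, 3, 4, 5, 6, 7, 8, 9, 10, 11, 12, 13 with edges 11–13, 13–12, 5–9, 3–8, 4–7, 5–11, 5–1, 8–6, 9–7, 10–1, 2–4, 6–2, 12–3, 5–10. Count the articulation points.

1

Removing 5 increases the component count from 1 to 2, so 5 is a cut vertex.
By contrast removing 7 leaves 1 component; it is not a cut vertex. No other vertex is a cut vertex either.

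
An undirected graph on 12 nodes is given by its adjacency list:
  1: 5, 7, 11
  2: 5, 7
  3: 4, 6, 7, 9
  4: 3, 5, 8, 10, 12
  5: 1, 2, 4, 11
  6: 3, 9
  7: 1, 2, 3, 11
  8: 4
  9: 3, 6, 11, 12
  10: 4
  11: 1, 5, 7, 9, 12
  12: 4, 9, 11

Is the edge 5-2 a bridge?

No

After removing 5-2, the path 5-1-7-2 still connects them, so the edge is not a bridge.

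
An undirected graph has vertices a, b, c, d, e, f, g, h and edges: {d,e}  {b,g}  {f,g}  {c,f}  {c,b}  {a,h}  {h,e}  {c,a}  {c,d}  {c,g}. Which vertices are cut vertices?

c

Removing c increases the component count from 1 to 2, so c is a cut vertex.
By contrast removing f leaves 1 component; it is not a cut vertex. No other vertex is a cut vertex either.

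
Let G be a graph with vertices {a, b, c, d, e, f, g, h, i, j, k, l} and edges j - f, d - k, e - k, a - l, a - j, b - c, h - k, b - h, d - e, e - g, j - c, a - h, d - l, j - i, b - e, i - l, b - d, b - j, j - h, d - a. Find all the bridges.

The edges on the cycle b-d-a-h-j-b are not bridges since each lies on that cycle.
But removing e - g disconnects e from g; removing f - j disconnects f from j — these are bridges.

e-g, f-j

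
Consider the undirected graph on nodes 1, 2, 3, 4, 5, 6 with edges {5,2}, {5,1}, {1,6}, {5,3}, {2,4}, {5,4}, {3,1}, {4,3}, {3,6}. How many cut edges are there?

0

The edges on the cycle 5-2-4-3-6-1-5 are not bridges since each lies on that cycle.
Every edge lies on some cycle, so there are no bridges.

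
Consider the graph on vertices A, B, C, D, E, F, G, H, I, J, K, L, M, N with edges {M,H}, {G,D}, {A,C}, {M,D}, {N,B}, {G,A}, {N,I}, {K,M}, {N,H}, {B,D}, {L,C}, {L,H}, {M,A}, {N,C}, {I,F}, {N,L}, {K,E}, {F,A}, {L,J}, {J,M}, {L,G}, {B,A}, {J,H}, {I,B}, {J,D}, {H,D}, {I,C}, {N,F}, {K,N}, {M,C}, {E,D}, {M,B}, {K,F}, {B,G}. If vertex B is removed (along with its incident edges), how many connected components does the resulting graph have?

With B gone, the remaining components are: {A, C, D, E, F, G, H, I, J, K, L, M, N}.
That is 1 component.

1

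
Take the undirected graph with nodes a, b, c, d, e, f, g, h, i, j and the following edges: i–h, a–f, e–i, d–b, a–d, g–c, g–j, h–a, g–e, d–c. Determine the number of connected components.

1

Starting from a we can reach a, b, c, d, e, f, g, h, i, j. That is one component of size 10.
Total: 1 component.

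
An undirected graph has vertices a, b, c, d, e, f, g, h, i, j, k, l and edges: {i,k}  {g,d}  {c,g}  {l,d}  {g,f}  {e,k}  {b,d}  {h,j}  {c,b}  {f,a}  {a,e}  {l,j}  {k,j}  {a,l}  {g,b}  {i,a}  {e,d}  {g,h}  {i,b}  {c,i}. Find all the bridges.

none

The edges on the cycle c-g-h-j-l-a-i-c are not bridges since each lies on that cycle.
Every edge lies on some cycle, so there are no bridges.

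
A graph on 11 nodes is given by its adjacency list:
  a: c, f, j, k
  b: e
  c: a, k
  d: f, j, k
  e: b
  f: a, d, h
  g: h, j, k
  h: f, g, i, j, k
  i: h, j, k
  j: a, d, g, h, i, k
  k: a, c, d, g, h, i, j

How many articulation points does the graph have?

0

Removing h, for instance, still leaves 2 components. No single vertex removal increases the component count — the graph has no articulation points.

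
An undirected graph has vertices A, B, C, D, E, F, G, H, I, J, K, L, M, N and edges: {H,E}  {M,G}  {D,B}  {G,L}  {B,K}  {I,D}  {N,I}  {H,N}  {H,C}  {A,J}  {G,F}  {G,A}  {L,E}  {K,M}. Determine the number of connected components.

1

Starting from A we can reach A, B, C, D, E, F, G, H, I, J, K, L, M, N. That is one component of size 14.
Total: 1 component.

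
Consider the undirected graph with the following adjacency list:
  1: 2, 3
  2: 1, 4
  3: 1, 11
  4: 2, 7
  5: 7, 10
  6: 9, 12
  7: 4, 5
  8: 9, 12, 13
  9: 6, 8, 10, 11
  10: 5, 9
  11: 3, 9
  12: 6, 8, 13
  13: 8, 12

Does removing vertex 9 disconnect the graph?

Deleting 9 raises the number of components from 1 to 2, so 9 is a cut vertex.

Yes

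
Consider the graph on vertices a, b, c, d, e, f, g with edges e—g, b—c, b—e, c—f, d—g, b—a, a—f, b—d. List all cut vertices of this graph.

b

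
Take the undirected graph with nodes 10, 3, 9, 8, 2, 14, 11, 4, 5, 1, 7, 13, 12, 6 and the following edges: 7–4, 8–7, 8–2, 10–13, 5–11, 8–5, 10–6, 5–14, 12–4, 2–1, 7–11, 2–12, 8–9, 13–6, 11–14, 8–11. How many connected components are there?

3

3 is isolated — a component by itself.
Starting from 6 we can reach 6, 10, 13. That is one component of size 3.
Starting from 1 we can reach 1, 2, 4, 5, 7, 8, 9, 11, 12, 14. That is one component of size 10.
Total: 3 components.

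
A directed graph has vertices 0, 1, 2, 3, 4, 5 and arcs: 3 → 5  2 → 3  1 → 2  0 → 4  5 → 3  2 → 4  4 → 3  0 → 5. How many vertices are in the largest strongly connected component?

2

{3, 5} are all mutually reachable — one SCC of size 2.
{1} is an SCC by itself.
{0} is an SCC by itself.
{4} is an SCC by itself.
{2} is an SCC by itself.
The largest has 2 vertices.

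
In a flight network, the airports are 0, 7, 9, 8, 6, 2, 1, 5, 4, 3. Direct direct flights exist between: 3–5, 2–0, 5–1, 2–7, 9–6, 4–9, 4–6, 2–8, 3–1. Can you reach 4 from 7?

No

The component containing 7 is {0, 2, 7, 8}, and 4 is not in it.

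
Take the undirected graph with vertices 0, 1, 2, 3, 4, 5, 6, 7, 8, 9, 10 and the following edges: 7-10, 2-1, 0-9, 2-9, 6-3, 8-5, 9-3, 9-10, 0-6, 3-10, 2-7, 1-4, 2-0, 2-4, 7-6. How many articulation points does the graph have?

Removing 2 increases the component count from 2 to 3, so 2 is a cut vertex.
By contrast removing 6 leaves 2 components; it is not a cut vertex. No other vertex is a cut vertex either.

1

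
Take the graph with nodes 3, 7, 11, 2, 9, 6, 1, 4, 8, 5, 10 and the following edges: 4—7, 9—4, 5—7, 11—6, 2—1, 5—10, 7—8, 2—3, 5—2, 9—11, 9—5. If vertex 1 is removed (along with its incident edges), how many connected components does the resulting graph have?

1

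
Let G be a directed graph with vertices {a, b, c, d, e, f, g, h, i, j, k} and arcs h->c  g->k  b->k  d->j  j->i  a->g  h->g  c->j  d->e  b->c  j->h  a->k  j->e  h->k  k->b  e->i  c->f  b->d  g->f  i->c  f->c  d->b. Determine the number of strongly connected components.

2

{b, c, d, e, f, g, h, i, j, k} are all mutually reachable — one SCC of size 10.
{a} is an SCC by itself.
That gives 2 strongly connected components.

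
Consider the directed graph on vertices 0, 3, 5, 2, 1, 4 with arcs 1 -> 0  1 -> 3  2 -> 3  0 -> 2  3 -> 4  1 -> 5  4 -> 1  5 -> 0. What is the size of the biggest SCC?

6

{0, 1, 2, 3, 4, 5} are all mutually reachable — one SCC of size 6.
The largest has 6 vertices.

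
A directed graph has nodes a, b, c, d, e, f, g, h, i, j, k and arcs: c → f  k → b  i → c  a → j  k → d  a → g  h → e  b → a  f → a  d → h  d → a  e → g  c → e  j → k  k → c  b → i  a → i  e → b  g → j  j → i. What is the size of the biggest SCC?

11

{a, b, c, d, e, f, g, h, i, j, k} are all mutually reachable — one SCC of size 11.
The largest has 11 vertices.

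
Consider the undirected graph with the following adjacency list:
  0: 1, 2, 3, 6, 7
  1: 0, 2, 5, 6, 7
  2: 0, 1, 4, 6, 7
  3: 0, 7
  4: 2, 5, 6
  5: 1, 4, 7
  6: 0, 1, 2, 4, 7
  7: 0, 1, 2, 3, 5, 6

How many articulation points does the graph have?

Removing 7, for instance, still leaves 1 component. No single vertex removal increases the component count — the graph has no articulation points.

0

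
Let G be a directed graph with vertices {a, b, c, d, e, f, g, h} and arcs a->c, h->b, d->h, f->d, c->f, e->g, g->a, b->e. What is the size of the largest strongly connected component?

{a, b, c, d, e, f, g, h} are all mutually reachable — one SCC of size 8.
The largest has 8 vertices.

8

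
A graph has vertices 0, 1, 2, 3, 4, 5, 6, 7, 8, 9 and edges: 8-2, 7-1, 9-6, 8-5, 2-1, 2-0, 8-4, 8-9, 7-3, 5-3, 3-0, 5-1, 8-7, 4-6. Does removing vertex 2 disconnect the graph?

No

Deleting 2 leaves 1 component (was 1) (its neighbors 0, 1, 8 remain connected to each other), so 2 is not a cut vertex.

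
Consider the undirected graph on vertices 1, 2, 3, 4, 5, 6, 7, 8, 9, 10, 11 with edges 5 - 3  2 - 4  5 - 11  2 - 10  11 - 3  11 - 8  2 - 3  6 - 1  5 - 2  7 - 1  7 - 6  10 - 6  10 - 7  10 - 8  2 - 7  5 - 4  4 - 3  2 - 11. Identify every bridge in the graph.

The edges on the cycle 10-7-6-10 are not bridges since each lies on that cycle.
Every edge lies on some cycle, so there are no bridges.

none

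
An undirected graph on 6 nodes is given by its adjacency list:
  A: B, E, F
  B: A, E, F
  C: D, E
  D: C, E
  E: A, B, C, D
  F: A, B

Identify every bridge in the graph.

none

The edges on the cycle E-D-C-E are not bridges since each lies on that cycle.
Every edge lies on some cycle, so there are no bridges.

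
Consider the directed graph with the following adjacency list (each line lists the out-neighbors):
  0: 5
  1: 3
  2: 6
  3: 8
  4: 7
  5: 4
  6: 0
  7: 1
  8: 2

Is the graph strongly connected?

Yes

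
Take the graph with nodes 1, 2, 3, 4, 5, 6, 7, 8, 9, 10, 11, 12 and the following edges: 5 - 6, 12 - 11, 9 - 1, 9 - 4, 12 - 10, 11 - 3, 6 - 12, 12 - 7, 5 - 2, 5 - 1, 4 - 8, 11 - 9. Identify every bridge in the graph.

10-12, 11-3, 12-7, 2-5, 4-8, 4-9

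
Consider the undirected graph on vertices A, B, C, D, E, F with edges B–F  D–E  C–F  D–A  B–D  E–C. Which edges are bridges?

The edges on the cycle B-D-E-C-F-B are not bridges since each lies on that cycle.
But removing D–A disconnects D from A — this is a bridge.

A-D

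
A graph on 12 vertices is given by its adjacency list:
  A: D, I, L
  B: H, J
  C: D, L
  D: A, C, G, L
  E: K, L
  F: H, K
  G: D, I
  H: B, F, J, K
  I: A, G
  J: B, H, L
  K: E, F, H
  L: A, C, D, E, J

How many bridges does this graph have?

The edges on the cycle J-B-H-J are not bridges since each lies on that cycle.
Every edge lies on some cycle, so there are no bridges.

0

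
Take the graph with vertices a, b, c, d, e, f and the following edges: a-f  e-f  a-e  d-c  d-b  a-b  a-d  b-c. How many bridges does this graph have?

The edges on the cycle a-e-f-a are not bridges since each lies on that cycle.
Every edge lies on some cycle, so there are no bridges.

0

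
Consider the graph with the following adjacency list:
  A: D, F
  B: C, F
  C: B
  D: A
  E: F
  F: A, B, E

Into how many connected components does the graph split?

1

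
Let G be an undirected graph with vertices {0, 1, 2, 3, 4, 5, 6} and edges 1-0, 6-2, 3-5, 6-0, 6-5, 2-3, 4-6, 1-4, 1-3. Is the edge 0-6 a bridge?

No

After removing 0-6, the path 0-1-4-6 still connects them, so the edge is not a bridge.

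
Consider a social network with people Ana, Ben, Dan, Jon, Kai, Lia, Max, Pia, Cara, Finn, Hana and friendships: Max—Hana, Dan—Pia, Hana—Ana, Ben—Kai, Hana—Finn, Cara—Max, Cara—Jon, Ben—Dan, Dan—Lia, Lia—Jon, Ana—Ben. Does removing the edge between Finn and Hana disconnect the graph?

Removing Finn—Hana leaves no path between Finn and Hana: the component count goes from 1 to 2. So it is a bridge.

Yes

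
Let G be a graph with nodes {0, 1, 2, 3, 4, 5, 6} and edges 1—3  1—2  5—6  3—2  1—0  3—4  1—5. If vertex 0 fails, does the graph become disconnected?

No

Deleting 0 leaves 1 component (was 1), so 0 is not a cut vertex.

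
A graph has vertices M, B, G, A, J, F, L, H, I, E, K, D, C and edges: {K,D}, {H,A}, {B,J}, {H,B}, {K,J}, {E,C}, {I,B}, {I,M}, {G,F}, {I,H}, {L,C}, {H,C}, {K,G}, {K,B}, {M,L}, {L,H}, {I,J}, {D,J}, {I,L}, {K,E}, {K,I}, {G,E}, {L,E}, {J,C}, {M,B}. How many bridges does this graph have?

2

The edges on the cycle K-I-M-L-H-C-J-D-K are not bridges since each lies on that cycle.
But removing H—A disconnects H from A; removing G—F disconnects G from F — these are bridges.
That makes 2 bridges.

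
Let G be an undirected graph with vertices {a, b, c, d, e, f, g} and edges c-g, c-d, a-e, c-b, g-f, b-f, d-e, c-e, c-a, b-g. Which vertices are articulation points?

Removing c increases the component count from 1 to 2, so c is a cut vertex.
By contrast removing e leaves 1 component; it is not a cut vertex. No other vertex is a cut vertex either.

c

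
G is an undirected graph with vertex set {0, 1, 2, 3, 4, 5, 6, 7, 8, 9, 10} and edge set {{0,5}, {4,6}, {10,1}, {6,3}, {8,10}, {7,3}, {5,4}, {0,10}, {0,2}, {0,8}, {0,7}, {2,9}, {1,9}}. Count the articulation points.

Removing 0 increases the component count from 1 to 2, so 0 is a cut vertex.
By contrast removing 6 leaves 1 component; it is not a cut vertex. No other vertex is a cut vertex either.

1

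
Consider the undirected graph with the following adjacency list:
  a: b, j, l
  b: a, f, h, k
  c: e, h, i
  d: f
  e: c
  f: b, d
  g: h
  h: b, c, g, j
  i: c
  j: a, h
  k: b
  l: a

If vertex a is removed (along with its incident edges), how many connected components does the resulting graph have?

With a gone, the remaining components are: {l}; {b, c, d, e, f, g, h, i, j, k}.
That is 2 components.

2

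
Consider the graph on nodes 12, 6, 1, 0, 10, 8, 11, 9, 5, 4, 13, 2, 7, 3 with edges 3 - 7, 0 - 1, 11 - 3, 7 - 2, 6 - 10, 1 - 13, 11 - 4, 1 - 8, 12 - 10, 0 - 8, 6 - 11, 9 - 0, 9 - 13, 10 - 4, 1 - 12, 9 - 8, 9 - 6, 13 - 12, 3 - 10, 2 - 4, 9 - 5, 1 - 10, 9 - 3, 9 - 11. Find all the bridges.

5-9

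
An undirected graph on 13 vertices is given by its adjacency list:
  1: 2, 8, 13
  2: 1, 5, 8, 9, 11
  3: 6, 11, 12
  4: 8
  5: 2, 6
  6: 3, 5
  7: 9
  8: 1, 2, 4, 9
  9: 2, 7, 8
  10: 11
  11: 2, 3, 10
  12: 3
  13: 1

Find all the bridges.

1-13, 10-11, 12-3, 4-8, 7-9

The edges on the cycle 2-5-6-3-11-2 are not bridges since each lies on that cycle.
But removing 7-9 disconnects 7 from 9; removing 3-12 disconnects 3 from 12; removing 1-13 disconnects 1 from 13; removing 8-4 disconnects 8 from 4 — these are bridges.
In total 5 edges are bridges.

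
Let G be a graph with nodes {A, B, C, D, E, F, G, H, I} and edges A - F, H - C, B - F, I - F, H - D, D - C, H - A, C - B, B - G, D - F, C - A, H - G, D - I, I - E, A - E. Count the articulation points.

0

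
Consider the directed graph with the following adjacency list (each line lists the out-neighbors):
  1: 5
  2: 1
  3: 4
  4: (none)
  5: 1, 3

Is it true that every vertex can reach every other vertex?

No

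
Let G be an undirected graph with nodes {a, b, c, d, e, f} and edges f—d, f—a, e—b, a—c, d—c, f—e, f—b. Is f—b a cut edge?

After removing f—b, the path f-e-b still connects them, so the edge is not a bridge.

No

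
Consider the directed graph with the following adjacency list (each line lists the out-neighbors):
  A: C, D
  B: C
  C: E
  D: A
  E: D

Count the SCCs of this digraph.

{A, C, D, E} are all mutually reachable — one SCC of size 4.
{B} is an SCC by itself.
That gives 2 strongly connected components.

2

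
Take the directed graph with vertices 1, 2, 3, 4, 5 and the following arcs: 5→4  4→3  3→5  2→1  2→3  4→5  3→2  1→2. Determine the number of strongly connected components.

{1, 2, 3, 4, 5} are all mutually reachable — one SCC of size 5.
That gives 1 strongly connected component.

1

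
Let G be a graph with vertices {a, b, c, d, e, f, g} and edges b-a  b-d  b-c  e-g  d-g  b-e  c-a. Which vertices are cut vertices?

Removing b increases the component count from 2 to 3, so b is a cut vertex.
By contrast removing e leaves 2 components; it is not a cut vertex. No other vertex is a cut vertex either.

b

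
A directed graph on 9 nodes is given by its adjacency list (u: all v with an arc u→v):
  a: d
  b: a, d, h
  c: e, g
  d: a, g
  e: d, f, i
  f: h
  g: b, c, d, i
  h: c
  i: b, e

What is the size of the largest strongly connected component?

{a, b, c, d, e, f, g, h, i} are all mutually reachable — one SCC of size 9.
The largest has 9 vertices.

9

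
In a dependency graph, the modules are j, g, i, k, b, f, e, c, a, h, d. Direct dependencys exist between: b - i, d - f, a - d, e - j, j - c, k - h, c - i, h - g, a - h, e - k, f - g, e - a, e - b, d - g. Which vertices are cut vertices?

Removing e increases the component count from 1 to 2, so e is a cut vertex.
By contrast removing h leaves 1 component; it is not a cut vertex. No other vertex is a cut vertex either.

e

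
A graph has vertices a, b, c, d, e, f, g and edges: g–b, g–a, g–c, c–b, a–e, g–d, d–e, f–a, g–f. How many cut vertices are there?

Removing g increases the component count from 1 to 2, so g is a cut vertex.
By contrast removing e leaves 1 component; it is not a cut vertex. No other vertex is a cut vertex either.

1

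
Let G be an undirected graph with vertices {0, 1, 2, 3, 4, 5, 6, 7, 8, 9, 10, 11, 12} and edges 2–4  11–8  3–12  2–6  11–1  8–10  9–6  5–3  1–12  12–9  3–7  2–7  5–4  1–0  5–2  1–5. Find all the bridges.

The edges on the cycle 5-2-6-9-12-3-5 are not bridges since each lies on that cycle.
But removing 1–0 disconnects 1 from 0; removing 8–10 disconnects 8 from 10; removing 11–8 disconnects 11 from 8; removing 11–1 disconnects 11 from 1 — these are bridges.

0-1, 1-11, 10-8, 11-8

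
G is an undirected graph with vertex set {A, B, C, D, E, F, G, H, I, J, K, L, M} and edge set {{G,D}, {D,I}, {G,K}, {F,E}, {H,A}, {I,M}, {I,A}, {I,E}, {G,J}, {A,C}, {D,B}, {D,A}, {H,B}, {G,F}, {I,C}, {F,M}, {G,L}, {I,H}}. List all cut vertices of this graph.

Removing G increases the component count from 1 to 4, so G is a cut vertex.
By contrast removing B leaves 1 component; it is not a cut vertex. No other vertex is a cut vertex either.

G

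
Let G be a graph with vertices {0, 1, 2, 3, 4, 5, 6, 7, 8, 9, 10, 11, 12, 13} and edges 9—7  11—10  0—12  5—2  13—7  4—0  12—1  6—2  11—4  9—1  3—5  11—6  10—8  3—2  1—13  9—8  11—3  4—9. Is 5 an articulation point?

No

Deleting 5 leaves 1 component (was 1) (its neighbors 2, 3 remain connected to each other), so 5 is not a cut vertex.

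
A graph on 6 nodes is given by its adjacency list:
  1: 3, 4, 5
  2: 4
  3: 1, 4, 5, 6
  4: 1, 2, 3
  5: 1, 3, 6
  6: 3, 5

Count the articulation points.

Removing 4 increases the component count from 1 to 2, so 4 is a cut vertex.
By contrast removing 1 leaves 1 component; it is not a cut vertex. No other vertex is a cut vertex either.

1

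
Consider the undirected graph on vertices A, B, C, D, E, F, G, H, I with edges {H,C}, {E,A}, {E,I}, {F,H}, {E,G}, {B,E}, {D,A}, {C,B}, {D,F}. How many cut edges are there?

The edges on the cycle D-F-H-C-B-E-A-D are not bridges since each lies on that cycle.
But removing I-E disconnects I from E; removing E-G disconnects E from G — these are bridges.
That makes 2 bridges.

2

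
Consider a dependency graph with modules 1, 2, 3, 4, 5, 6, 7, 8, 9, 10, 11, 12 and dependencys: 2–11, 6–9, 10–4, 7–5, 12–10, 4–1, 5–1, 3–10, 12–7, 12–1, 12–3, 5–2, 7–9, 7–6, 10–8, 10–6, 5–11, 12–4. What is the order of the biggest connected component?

Starting from 1 we can reach 1, 2, 3, 4, 5, 6, 7, 8, 9, 10, 11, 12. That is one component of size 12.
The largest has 12 vertices.

12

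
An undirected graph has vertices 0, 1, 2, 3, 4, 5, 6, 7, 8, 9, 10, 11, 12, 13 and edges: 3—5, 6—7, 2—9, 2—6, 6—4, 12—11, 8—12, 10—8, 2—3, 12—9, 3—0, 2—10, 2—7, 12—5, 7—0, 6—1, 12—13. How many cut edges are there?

The edges on the cycle 2-6-7-2 are not bridges since each lies on that cycle.
But removing 11—12 disconnects 11 from 12; removing 4—6 disconnects 4 from 6; removing 13—12 disconnects 13 from 12; removing 6—1 disconnects 6 from 1 — these are bridges.
That makes 4 bridges.

4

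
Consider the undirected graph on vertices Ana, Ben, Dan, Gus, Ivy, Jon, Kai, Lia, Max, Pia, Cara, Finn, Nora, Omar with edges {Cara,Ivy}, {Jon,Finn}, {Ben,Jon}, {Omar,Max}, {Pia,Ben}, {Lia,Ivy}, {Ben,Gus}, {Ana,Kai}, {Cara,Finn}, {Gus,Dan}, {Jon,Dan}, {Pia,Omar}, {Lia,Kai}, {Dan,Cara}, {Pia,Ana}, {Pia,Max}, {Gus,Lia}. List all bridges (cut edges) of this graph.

The edges on the cycle Pia-Omar-Max-Pia are not bridges since each lies on that cycle.
Every edge lies on some cycle, so there are no bridges.

none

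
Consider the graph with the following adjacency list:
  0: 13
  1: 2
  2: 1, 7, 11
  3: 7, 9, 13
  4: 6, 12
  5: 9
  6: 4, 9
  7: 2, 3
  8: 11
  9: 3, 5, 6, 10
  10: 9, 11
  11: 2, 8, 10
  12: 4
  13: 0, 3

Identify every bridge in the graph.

The edges on the cycle 10-9-3-7-2-11-10 are not bridges since each lies on that cycle.
But removing 8-11 disconnects 8 from 11; removing 13-0 disconnects 13 from 0; removing 4-6 disconnects 4 from 6; removing 4-12 disconnects 4 from 12 — these are bridges.
In total 8 edges are bridges.

0-13, 1-2, 11-8, 12-4, 13-3, 4-6, 5-9, 6-9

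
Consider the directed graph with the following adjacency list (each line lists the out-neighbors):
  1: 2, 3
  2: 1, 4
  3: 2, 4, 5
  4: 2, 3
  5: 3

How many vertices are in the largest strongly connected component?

5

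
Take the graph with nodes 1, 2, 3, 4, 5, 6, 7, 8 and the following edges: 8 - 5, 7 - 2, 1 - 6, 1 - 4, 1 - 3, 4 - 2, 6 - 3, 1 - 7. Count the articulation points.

1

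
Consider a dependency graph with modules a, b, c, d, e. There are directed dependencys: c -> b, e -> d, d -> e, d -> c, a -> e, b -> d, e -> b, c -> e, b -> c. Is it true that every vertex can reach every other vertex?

There is no directed path from b to a, so the graph is not strongly connected.

No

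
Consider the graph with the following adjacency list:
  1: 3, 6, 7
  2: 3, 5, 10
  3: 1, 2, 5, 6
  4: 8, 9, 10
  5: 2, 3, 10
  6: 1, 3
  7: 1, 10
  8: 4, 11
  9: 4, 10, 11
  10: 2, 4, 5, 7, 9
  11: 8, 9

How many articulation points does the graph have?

Removing 10 increases the component count from 1 to 2, so 10 is a cut vertex.
By contrast removing 7 leaves 1 component; it is not a cut vertex. No other vertex is a cut vertex either.

1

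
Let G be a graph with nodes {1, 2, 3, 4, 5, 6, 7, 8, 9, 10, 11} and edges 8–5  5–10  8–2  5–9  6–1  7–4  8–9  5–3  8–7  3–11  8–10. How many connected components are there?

Starting from 1 we can reach 1, 6. That is one component of size 2.
Starting from 2 we can reach 2, 3, 4, 5, 7, 8, 9, 10, 11. That is one component of size 9.
Total: 2 components.

2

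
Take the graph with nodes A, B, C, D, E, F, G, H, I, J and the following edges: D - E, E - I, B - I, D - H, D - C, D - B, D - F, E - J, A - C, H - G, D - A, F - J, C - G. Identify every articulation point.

D

Removing D increases the component count from 1 to 2, so D is a cut vertex.
By contrast removing B leaves 1 component; it is not a cut vertex. No other vertex is a cut vertex either.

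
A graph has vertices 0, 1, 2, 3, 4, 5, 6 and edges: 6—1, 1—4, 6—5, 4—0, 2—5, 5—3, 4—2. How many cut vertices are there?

2

Removing 4 increases the component count from 1 to 2, so 4 is a cut vertex.
Removing 5 increases the component count from 1 to 2, so 5 is a cut vertex.
By contrast removing 2 leaves 1 component; it is not a cut vertex. No other vertex is a cut vertex either.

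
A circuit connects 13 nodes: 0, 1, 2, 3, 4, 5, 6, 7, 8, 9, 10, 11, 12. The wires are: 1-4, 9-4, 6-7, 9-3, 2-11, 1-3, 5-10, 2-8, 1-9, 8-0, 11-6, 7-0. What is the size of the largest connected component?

6

12 is isolated — a component by itself.
Starting from 5 we can reach 5, 10. That is one component of size 2.
Starting from 1 we can reach 1, 3, 4, 9. That is one component of size 4.
Starting from 0 we can reach 0, 2, 6, 7, 8, 11. That is one component of size 6.
The largest has 6 vertices.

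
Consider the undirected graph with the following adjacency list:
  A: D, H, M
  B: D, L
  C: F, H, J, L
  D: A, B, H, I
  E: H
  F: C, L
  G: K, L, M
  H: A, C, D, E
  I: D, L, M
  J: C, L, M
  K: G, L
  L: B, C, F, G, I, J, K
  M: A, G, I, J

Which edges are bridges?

The edges on the cycle B-D-H-C-L-B are not bridges since each lies on that cycle.
But removing H-E disconnects H from E — this is a bridge.

E-H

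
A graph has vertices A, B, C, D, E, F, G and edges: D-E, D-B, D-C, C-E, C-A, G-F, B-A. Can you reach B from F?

No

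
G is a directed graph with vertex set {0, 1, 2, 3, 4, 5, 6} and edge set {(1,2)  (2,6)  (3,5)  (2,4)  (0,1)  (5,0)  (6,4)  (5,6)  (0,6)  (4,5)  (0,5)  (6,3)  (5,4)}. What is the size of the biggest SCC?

{0, 1, 2, 3, 4, 5, 6} are all mutually reachable — one SCC of size 7.
The largest has 7 vertices.

7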